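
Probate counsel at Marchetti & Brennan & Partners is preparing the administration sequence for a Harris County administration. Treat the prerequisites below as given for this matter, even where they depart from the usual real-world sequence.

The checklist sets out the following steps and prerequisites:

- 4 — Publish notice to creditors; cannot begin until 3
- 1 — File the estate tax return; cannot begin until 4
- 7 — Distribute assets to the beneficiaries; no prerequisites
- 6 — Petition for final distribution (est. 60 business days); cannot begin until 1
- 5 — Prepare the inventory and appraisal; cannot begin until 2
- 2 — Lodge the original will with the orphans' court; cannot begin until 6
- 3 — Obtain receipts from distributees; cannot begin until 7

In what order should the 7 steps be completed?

7 is the only step with nothing outstanding, so it goes first.
Next only 3 has its prerequisites met → 3.
4 is the only step now ready → 4.
That leaves 1 as the only ready step → 1.
6 needed 1, now all done → 6.
That leaves 2 as the only ready step → 2.
5 is the only step now ready → 5.

7, 3, 4, 1, 6, 2, 5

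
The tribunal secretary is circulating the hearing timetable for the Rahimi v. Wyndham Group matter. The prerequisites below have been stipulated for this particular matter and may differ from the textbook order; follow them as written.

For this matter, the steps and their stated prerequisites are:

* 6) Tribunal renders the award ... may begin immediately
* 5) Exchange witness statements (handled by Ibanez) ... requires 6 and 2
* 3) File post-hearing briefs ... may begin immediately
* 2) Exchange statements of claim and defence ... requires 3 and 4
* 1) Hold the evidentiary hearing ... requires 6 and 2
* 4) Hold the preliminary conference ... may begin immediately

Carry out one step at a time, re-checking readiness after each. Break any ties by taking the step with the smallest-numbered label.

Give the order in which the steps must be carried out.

Nothing is required for 3, 4 and 6. 3 has the earlier label → 3 first.
Now 4 and 6 have their prerequisites met. 4 has the earlier label, so 4 next.
2 now also ready, so the ready set is {2, 6}; 2 has the earlier label → 2.
That leaves 6 as the only ready step → 6.
Now 1 and 5 have their prerequisites met. 1 has the earlier label, so 1 next.
5 needed 2 and 6, now all done → 5.

3 4 2 6 1 5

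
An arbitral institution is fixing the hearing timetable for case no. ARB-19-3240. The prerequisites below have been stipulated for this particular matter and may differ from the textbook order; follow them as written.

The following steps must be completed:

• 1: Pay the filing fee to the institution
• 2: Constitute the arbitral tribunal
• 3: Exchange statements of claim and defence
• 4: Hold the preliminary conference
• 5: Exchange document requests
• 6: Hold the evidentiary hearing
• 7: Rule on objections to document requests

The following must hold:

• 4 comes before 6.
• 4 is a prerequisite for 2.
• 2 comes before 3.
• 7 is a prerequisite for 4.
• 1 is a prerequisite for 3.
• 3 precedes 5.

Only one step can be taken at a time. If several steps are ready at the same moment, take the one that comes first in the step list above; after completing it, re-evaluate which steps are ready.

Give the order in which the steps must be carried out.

1, 7, 4, 2, 3, 5, 6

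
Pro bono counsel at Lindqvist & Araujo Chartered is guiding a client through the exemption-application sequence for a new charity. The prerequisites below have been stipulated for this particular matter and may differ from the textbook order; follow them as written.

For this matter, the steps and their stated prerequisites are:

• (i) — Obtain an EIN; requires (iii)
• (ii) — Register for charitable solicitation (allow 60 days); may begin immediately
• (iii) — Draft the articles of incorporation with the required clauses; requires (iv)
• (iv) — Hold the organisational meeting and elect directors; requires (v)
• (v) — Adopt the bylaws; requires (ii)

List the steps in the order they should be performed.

(ii), (v), (iv), (iii), (i)

(ii) has no prerequisites → (ii) first.
Next only (v) has its prerequisites met → (v).
(iv) is the only step now ready → (iv).
Next only (iii) has its prerequisites met → (iii).
(i) needed (iii), now all done → (i).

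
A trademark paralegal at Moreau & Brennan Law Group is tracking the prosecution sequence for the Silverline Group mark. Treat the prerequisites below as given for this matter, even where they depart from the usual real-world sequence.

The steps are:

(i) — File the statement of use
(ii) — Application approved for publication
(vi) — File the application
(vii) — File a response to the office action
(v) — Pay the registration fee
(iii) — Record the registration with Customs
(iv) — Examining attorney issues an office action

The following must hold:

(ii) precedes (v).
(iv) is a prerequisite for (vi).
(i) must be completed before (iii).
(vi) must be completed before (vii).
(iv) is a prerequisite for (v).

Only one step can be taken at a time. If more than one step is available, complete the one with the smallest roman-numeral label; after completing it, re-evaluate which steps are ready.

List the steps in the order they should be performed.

(i), (ii), (iii), (iv), (v), (vi), (vii)

(i), (ii) and (iv) have no prerequisites; (i) has the earlier label, so (i) is first.
(iii) now also ready, so the ready set is {(ii), (iii), (iv)}; (ii) has the earlier label → (ii).
(iii) and (iv) are both available; (iii) has the earlier label → (iii).
Next only (iv) has its prerequisites met → (iv).
Now (v) and (vi) have their prerequisites met. (v) has the earlier label, so (v) next.
(vi) is the only step now ready → (vi).
(vii) needed (vi), now all done → (vii).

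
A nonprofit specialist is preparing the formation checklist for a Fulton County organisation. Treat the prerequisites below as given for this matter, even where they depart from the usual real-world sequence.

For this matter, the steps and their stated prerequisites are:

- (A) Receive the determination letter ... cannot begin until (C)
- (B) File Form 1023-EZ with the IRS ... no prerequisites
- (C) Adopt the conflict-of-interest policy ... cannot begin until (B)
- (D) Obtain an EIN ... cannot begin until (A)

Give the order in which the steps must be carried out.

(B) → (C) → (A) → (D)

(B) has no prerequisites → (B) first.
(C) needed (B), now all done → (C).
That leaves (A) as the only ready step → (A).
(D) is the only step now ready → (D).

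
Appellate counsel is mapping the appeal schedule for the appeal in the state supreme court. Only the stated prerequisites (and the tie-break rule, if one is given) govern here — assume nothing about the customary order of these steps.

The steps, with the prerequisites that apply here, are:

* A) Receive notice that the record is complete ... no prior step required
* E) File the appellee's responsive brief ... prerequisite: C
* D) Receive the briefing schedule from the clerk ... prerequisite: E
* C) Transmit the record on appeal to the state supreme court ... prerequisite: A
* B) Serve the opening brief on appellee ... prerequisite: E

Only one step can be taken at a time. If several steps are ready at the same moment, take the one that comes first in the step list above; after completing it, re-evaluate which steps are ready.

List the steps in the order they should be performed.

A has no prerequisites → A first.
That leaves C as the only ready step → C.
E is the only step now ready → E.
D and B are both available; D is listed earlier → D.
B needed E, now all done → B.

A, C, E, D, B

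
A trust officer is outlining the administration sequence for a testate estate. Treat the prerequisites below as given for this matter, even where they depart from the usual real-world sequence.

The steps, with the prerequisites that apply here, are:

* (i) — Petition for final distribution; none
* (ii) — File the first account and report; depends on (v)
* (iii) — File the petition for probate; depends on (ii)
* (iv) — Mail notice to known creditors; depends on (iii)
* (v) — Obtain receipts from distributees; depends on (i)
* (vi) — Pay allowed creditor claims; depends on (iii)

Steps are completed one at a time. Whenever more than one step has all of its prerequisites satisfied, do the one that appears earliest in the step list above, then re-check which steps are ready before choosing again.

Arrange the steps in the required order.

(i) → (v) → (ii) → (iii) → (iv) → (vi)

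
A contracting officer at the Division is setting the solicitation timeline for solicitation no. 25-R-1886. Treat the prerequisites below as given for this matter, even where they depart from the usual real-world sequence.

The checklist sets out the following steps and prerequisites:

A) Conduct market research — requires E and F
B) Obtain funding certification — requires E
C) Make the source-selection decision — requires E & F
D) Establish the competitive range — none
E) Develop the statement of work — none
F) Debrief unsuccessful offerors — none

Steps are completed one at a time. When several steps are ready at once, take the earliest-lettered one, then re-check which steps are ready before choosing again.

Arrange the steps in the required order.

D → E → B → F → A → C

Nothing is required for D, E and F. D has the earlier label → D first.
E and F are both available; E has the earlier label → E.
B now also ready, so the ready set is {B, F}; B has the earlier label → B.
Next only F has its prerequisites met → F.
Ready: A and C. A has the earlier label → A.
That leaves C as the only ready step → C.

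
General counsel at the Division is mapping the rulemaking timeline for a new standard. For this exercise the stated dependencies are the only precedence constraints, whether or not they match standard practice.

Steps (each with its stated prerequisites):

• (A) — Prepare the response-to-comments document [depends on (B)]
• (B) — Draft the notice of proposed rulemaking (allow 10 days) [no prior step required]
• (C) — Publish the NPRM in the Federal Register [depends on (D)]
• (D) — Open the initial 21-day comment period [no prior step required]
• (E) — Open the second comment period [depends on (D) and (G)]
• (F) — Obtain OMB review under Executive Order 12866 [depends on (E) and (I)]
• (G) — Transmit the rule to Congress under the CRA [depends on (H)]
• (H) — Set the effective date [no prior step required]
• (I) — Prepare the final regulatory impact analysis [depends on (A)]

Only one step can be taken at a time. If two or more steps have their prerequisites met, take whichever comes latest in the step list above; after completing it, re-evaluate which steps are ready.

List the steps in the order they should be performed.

Nothing is required for (H), (D) and (B). (H) is listed later → (H) first.
(G) now also ready, so the ready set is {(G), (D), (B)}; (G) is listed later → (G).
(D) and (B) are both available; (D) is listed later → (D).
Ready: (E), (C) and (B). (E) is listed later → (E).
Ready: (C) and (B). (C) is listed later → (C).
(B) is the only step now ready → (B).
(A) needed (B), now all done → (A).
Next only (I) has its prerequisites met → (I).
That leaves (F) as the only ready step → (F).

(H) → (G) → (D) → (E) → (C) → (B) → (A) → (I) → (F)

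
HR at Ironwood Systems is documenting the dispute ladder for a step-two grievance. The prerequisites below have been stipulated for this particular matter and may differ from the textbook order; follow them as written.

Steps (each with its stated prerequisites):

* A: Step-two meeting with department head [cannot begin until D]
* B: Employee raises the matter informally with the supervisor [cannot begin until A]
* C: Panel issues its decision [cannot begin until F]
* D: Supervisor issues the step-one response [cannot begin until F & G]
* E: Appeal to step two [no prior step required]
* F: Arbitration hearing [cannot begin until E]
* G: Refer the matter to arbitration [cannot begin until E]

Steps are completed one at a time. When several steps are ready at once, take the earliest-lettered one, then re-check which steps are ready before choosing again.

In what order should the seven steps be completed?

E → F → C → G → D → A → B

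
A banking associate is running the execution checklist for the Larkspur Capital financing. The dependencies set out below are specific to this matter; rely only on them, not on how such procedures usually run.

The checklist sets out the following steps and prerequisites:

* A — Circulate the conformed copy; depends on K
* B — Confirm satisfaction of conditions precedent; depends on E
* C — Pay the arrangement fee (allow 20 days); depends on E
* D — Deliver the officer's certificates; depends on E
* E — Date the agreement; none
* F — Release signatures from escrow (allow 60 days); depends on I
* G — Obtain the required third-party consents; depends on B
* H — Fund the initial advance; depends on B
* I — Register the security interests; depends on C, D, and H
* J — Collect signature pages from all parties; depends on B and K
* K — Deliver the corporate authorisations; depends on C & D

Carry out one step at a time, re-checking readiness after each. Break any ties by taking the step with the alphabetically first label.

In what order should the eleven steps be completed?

E, B, C, D, G, H, I, F, K, A, J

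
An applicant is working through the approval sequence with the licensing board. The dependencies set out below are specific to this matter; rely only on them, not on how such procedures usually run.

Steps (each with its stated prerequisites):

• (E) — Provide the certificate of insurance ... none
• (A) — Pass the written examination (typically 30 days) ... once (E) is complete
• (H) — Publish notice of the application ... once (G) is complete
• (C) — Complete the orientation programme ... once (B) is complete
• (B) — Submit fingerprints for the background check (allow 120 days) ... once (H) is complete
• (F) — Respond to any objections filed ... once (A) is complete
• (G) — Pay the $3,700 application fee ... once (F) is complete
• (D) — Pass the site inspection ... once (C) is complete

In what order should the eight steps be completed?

(E) (A) (F) (G) (H) (B) (C) (D)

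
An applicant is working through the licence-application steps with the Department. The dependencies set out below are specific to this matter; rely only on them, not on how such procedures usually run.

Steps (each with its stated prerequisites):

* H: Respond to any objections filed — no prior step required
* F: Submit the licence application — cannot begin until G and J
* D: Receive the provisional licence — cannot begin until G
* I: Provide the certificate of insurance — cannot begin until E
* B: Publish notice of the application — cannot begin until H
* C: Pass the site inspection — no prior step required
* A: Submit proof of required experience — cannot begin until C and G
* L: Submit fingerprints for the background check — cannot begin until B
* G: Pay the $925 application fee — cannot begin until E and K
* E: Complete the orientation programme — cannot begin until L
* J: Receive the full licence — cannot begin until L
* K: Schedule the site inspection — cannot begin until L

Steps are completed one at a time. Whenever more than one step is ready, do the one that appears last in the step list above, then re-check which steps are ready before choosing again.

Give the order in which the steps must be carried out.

C and H have no prerequisites; C is listed later, so C is first.
Next only H has its prerequisites met → H.
B is the only step now ready → B.
Next only L has its prerequisites met → L.
K, J and E are all available; K is listed later → K.
Now J and E have their prerequisites met. J is listed later, so J next.
E needed L, now all done → E.
Now G and I have their prerequisites met. G is listed later, so G next.
Now A, I, D and F have their prerequisites met. A is listed later, so A next.
Ready: I, D and F. I is listed later → I.
D and F are both available; D is listed later → D.
That leaves F as the only ready step → F.

C → H → B → L → K → J → E → G → A → I → D → F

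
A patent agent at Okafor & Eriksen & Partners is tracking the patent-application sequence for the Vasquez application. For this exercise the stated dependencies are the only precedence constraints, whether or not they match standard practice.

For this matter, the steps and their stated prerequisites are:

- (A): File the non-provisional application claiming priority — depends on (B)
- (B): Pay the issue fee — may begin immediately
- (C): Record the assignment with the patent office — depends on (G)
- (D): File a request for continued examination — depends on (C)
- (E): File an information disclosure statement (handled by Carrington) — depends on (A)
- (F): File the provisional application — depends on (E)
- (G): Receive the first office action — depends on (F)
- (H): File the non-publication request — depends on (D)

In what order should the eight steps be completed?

(B) → (A) → (E) → (F) → (G) → (C) → (D) → (H)

(B) is the only step with nothing outstanding, so it goes first.
(A) needed (B), now all done → (A).
Next only (E) has its prerequisites met → (E).
(F) needed (E), now all done → (F).
That leaves (G) as the only ready step → (G).
Next only (C) has its prerequisites met → (C).
(D) needed (C), now all done → (D).
(H) is the only step now ready → (H).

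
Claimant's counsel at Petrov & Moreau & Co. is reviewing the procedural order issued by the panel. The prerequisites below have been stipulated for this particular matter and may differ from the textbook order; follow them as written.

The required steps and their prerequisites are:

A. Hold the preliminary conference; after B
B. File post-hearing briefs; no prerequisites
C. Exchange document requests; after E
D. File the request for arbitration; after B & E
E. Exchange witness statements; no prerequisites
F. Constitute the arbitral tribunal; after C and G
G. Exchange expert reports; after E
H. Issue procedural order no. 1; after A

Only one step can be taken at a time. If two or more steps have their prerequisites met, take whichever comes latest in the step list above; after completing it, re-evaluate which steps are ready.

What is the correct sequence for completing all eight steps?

Nothing is required for E and B. E is listed later → E first.
G and C now also ready, so the ready set is {G, C, B}; G is listed later → G.
C and B are both available; C is listed later → C.
F now also ready, so the ready set is {F, B}; F is listed later → F.
That leaves B as the only ready step → B.
D and A are both available; D is listed later → D.
A needed B, now all done → A.
H needed A, now all done → H.

E, G, C, F, B, D, A, H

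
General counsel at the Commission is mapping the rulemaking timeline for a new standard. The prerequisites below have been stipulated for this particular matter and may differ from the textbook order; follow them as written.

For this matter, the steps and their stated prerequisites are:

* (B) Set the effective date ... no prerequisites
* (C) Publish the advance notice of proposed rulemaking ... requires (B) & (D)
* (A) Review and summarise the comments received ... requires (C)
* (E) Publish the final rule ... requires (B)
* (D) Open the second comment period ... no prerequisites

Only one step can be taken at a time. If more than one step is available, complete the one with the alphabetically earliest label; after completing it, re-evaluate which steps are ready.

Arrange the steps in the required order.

(B) (D) (C) (A) (E)

(B) and (D) have no prerequisites; (B) has the earlier label, so (B) is first.
(E) now also ready, so the ready set is {(D), (E)}; (D) has the earlier label → (D).
(C) and (E) are both available; (C) has the earlier label → (C).
(A) now also ready, so the ready set is {(A), (E)}; (A) has the earlier label → (A).
That leaves (E) as the only ready step → (E).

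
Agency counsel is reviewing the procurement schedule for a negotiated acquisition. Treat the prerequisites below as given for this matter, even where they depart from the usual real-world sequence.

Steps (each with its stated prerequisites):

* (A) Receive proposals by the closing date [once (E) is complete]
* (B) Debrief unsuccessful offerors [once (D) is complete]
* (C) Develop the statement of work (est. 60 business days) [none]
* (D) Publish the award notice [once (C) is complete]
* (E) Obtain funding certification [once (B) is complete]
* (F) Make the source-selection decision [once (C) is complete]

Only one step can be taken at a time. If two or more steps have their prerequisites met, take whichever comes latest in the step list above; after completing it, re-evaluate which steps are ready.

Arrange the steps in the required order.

Only (C) has no prerequisites, so it is first.
Ready: (F) and (D). (F) is listed later → (F).
(D) needed (C), now all done → (D).
That leaves (B) as the only ready step → (B).
(E) needed (B), now all done → (E).
(A) is the only step now ready → (A).

(C), (F), (D), (B), (E), (A)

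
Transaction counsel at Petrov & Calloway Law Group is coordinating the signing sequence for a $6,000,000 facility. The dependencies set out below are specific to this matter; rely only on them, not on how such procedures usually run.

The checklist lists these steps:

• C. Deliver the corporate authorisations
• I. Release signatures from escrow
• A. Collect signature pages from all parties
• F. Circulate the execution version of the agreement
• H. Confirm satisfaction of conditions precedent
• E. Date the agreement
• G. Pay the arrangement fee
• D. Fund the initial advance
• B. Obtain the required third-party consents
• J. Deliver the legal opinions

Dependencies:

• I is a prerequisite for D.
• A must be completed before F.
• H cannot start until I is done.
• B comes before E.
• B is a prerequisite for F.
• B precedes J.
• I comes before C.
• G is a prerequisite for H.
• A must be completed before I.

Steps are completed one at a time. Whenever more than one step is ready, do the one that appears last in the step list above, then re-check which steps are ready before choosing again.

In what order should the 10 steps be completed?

Nothing is required for B, G and A. B is listed later → B first.
J and E now also ready, so the ready set is {J, G, E, A}; J is listed later → J.
Ready: G, E and A. G is listed later → G.
E and A are both available; E is listed later → E.
A is the only step now ready → A.
F and I are both available; F is listed later → F.
I is the only step now ready → I.
Now D, H and C have their prerequisites met. D is listed later, so D next.
Ready: H and C. H is listed later → H.
C needed I, now all done → C.

B → J → G → E → A → F → I → D → H → C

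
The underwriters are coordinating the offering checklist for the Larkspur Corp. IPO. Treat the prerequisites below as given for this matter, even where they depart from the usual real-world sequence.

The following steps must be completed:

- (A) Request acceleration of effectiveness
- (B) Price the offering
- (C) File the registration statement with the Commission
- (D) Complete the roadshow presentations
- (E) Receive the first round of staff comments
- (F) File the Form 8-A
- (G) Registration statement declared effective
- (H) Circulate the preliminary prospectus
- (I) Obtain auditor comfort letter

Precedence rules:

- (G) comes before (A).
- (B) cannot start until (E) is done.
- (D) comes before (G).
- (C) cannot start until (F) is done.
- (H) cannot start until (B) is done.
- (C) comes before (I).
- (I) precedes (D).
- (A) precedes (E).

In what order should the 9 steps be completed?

(F) has no prerequisites → (F) first.
That leaves (C) as the only ready step → (C).
That leaves (I) as the only ready step → (I).
That leaves (D) as the only ready step → (D).
That leaves (G) as the only ready step → (G).
Next only (A) has its prerequisites met → (A).
(E) needed (A), now all done → (E).
(B) is the only step now ready → (B).
That leaves (H) as the only ready step → (H).

(F) → (C) → (I) → (D) → (G) → (A) → (E) → (B) → (H)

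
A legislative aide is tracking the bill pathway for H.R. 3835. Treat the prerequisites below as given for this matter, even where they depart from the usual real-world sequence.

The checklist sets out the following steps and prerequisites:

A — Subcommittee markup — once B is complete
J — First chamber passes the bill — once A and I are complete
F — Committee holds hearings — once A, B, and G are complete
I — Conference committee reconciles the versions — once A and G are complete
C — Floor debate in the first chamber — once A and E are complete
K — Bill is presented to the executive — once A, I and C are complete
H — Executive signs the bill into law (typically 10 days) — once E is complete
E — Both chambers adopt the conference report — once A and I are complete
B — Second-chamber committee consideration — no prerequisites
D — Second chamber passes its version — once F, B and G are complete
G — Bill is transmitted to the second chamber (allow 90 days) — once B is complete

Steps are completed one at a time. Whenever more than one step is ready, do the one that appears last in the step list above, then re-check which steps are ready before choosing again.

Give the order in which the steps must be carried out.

Only B has no prerequisites, so it is first.
Ready: G and A. G is listed later → G.
A is the only step now ready → A.
Now I and F have their prerequisites met. I is listed later, so I next.
E, F and J are all available; E is listed later → E.
Now H, C, F and J have their prerequisites met. H is listed later, so H next.
Now C, F and J have their prerequisites met. C is listed later, so C next.
Now K, F and J have their prerequisites met. K is listed later, so K next.
F and J are both available; F is listed later → F.
D and J are both available; D is listed later → D.
J is the only step now ready → J.

B G A I E H C K F D J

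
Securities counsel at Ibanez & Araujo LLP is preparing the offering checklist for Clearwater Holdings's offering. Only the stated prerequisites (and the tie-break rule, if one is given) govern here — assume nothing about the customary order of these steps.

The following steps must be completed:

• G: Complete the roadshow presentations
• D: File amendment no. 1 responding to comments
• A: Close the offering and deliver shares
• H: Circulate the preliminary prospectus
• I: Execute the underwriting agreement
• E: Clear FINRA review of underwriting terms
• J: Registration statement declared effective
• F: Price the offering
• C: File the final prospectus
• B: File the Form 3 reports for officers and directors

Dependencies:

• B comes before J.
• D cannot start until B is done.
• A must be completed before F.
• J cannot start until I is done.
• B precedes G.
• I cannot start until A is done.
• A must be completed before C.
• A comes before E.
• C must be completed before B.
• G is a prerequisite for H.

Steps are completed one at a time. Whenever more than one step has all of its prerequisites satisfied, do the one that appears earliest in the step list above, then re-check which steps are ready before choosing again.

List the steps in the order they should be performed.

Only A has no prerequisites, so it is first.
Now I, E, F and C have their prerequisites met. I is listed earlier, so I next.
Ready: E, F and C. E is listed earlier → E.
Ready: F and C. F is listed earlier → F.
C needed A, now all done → C.
That leaves B as the only ready step → B.
Now G, D and J have their prerequisites met. G is listed earlier, so G next.
Now D, H and J have their prerequisites met. D is listed earlier, so D next.
Ready: H and J. H is listed earlier → H.
J needed I and B, now all done → J.

A, I, E, F, C, B, G, D, H, J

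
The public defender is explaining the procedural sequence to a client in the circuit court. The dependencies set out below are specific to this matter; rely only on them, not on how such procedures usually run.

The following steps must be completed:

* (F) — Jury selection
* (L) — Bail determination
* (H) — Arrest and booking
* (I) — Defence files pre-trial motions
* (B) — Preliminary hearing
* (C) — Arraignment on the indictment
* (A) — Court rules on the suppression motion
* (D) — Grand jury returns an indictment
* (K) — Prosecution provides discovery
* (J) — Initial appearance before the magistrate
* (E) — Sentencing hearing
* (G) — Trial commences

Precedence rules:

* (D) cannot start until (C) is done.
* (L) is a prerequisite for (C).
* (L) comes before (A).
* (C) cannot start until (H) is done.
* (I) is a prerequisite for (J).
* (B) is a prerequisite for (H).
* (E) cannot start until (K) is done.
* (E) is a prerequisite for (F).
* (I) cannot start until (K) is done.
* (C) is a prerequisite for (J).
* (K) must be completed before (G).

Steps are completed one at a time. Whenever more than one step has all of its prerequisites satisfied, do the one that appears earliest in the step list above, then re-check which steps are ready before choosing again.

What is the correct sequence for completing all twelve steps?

Nothing is required for (L), (B) and (K). (L) is listed earlier → (L) first.
(A) now also ready, so the ready set is {(B), (A), (K)}; (B) is listed earlier → (B).
(H), (A) and (K) are all available; (H) is listed earlier → (H).
(C) now also ready, so the ready set is {(C), (A), (K)}; (C) is listed earlier → (C).
Ready: (A), (D) and (K). (A) is listed earlier → (A).
(D) and (K) are both available; (D) is listed earlier → (D).
Next only (K) has its prerequisites met → (K).
Ready: (I), (E) and (G). (I) is listed earlier → (I).
(J) now also ready, so the ready set is {(J), (E), (G)}; (J) is listed earlier → (J).
Now (E) and (G) have their prerequisites met. (E) is listed earlier, so (E) next.
(F) now also ready, so the ready set is {(F), (G)}; (F) is listed earlier → (F).
Next only (G) has its prerequisites met → (G).

(L) (B) (H) (C) (A) (D) (K) (I) (J) (E) (F) (G)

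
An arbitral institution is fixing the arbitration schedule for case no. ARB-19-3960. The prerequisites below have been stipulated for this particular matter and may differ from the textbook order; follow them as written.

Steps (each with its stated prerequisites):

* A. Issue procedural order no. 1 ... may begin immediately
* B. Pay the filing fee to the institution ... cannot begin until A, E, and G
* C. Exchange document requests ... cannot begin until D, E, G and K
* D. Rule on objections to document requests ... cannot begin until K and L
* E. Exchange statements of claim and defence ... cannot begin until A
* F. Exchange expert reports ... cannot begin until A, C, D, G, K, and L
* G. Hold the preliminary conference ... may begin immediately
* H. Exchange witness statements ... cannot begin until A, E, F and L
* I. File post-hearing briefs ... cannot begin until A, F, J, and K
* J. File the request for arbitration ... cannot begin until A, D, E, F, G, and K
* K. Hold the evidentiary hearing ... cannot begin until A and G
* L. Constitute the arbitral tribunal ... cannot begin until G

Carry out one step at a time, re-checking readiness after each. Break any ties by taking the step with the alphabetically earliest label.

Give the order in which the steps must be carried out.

Nothing is required for A and G. A has the earlier label → A first.
E now also ready, so the ready set is {E, G}; E has the earlier label → E.
Next only G has its prerequisites met → G.
B, K and L are all available; B has the earlier label → B.
Now K and L have their prerequisites met. K has the earlier label, so K next.
That leaves L as the only ready step → L.
D is the only step now ready → D.
C is the only step now ready → C.
F is the only step now ready → F.
H and J are both available; H has the earlier label → H.
That leaves J as the only ready step → J.
That leaves I as the only ready step → I.

A E G B K L D C F H J I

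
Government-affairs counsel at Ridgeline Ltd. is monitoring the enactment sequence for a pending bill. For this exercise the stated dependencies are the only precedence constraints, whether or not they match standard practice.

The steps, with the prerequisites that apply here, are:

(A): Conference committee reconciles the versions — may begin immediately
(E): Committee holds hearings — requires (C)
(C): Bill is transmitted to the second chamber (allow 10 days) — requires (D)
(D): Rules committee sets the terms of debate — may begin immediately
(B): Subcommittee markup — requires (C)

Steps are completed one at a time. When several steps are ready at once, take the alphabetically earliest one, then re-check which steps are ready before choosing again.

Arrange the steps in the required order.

Nothing is required for (A) and (D). (A) has the earlier label → (A) first.
That leaves (D) as the only ready step → (D).
(C) needed (D), now all done → (C).
(B) and (E) are both available; (B) has the earlier label → (B).
Next only (E) has its prerequisites met → (E).

(A), (D), (C), (B), (E)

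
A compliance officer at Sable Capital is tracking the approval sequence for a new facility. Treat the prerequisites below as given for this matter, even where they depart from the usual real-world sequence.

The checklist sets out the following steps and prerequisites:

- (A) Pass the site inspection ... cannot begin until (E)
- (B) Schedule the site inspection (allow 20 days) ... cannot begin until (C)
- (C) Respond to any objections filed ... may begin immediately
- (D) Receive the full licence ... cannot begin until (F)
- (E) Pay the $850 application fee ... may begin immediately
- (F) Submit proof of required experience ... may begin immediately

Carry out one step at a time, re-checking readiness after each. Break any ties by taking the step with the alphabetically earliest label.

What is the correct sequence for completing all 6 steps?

(C), (B), (E), (A), (F), (D)

Nothing is required for (C), (E) and (F). (C) has the earlier label → (C) first.
(B), (E) and (F) are all available; (B) has the earlier label → (B).
Now (E) and (F) have their prerequisites met. (E) has the earlier label, so (E) next.
(A) now also ready, so the ready set is {(A), (F)}; (A) has the earlier label → (A).
That leaves (F) as the only ready step → (F).
(D) needed (F), now all done → (D).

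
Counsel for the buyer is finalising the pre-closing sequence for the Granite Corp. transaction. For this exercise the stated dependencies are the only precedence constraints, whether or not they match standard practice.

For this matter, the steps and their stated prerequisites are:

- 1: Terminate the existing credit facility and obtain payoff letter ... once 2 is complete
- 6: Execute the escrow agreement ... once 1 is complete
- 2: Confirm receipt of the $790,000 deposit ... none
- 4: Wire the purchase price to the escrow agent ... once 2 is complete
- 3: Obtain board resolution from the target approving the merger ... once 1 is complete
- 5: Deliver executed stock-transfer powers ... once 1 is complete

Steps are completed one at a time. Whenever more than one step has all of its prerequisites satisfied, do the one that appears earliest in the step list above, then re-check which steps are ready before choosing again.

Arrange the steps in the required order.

2 has no prerequisites → 2 first.
1 and 4 are both available; 1 is listed earlier → 1.
6, 4, 3 and 5 are all available; 6 is listed earlier → 6.
4, 3 and 5 are all available; 4 is listed earlier → 4.
3 and 5 are both available; 3 is listed earlier → 3.
5 is the only step now ready → 5.

2 1 6 4 3 5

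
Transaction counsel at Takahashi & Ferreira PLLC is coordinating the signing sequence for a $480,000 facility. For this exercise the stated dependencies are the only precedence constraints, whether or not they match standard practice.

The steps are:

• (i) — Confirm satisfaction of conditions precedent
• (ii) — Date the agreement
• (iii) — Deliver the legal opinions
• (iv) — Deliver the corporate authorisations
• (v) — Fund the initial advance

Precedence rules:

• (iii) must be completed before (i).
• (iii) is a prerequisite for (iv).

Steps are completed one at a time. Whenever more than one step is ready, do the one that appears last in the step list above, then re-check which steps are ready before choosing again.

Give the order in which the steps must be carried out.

(v), (iii), (iv), (ii), (i)

Nothing is required for (v), (iii) and (ii). (v) is listed later → (v) first.
(iii) and (ii) are both available; (iii) is listed later → (iii).
(iv), (ii) and (i) are all available; (iv) is listed later → (iv).
(ii) and (i) are both available; (ii) is listed later → (ii).
(i) is the only step now ready → (i).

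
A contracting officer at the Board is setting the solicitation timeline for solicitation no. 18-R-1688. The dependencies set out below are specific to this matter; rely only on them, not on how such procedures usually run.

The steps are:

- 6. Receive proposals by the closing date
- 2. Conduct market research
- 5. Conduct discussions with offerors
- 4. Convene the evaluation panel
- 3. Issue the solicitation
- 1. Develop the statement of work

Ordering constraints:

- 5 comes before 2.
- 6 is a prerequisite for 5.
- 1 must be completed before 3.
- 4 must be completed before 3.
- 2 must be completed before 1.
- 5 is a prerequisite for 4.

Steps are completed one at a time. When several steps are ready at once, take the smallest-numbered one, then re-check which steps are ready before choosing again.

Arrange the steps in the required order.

6 has no prerequisites → 6 first.
That leaves 5 as the only ready step → 5.
2 and 4 are both available; 2 has the earlier label → 2.
1 and 4 are both available; 1 has the earlier label → 1.
4 needed 5, now all done → 4.
That leaves 3 as the only ready step → 3.

6, 5, 2, 1, 4, 3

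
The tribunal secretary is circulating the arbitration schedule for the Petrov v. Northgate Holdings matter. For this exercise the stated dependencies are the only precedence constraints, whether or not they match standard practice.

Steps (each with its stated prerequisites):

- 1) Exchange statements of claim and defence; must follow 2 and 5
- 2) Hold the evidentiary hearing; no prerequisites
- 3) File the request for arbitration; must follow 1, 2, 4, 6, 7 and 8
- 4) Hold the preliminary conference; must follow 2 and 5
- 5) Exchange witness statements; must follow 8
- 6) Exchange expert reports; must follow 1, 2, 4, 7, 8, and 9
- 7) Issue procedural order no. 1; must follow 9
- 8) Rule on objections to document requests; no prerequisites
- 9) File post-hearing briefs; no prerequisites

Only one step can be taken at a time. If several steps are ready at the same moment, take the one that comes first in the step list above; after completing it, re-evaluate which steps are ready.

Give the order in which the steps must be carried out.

2 8 5 1 4 9 7 6 3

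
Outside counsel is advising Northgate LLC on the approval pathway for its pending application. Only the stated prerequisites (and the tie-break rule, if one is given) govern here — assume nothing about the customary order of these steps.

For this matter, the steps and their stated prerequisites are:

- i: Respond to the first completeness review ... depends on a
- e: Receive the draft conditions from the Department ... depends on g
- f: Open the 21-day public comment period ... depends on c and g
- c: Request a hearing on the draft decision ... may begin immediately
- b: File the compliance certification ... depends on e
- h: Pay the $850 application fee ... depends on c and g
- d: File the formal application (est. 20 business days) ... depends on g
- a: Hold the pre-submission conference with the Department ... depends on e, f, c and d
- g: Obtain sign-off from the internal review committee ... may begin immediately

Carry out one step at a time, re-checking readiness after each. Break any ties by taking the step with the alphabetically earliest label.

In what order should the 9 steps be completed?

c → g → d → e → b → f → a → h → i

c and g have no prerequisites; c has the earlier label, so c is first.
That leaves g as the only ready step → g.
Ready: d, e, f and h. d has the earlier label → d.
Now e, f and h have their prerequisites met. e has the earlier label, so e next.
b, f and h are all available; b has the earlier label → b.
Now f and h have their prerequisites met. f has the earlier label, so f next.
a and h are both available; a has the earlier label → a.
i now also ready, so the ready set is {h, i}; h has the earlier label → h.
i needed a, now all done → i.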